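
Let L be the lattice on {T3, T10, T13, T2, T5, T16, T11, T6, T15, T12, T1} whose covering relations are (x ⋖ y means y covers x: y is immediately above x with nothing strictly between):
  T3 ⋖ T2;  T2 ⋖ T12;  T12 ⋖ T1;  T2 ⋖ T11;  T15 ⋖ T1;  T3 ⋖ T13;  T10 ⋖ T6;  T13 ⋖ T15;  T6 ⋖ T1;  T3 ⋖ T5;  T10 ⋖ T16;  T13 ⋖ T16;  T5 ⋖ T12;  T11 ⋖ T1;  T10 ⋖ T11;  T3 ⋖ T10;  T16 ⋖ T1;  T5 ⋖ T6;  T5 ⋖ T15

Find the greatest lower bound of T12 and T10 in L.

T3

Common lower bounds of {T12, T10}: T3.
The greatest among these is T3.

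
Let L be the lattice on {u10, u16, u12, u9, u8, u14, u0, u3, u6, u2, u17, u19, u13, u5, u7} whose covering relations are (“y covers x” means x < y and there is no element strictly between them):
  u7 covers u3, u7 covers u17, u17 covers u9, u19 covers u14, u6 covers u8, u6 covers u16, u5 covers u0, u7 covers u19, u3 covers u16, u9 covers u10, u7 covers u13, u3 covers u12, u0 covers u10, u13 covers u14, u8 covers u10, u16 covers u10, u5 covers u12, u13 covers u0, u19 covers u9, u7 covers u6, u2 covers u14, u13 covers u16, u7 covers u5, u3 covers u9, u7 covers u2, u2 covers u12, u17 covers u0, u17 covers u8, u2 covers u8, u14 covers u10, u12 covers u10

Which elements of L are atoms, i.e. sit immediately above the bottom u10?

The atoms are exactly the elements that cover u10: u0, u12, u14, u16, u8, u9.

u0, u12, u14, u16, u8, u9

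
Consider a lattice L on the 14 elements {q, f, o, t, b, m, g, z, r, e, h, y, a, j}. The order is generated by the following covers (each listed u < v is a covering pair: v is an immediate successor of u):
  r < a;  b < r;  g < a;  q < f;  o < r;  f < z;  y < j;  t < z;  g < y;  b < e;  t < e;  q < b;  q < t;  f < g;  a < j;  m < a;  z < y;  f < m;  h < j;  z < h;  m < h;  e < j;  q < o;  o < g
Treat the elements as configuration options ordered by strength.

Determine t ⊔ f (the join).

Common upper bounds of {t, f}: h, j, y, z.
The least among these is z.

z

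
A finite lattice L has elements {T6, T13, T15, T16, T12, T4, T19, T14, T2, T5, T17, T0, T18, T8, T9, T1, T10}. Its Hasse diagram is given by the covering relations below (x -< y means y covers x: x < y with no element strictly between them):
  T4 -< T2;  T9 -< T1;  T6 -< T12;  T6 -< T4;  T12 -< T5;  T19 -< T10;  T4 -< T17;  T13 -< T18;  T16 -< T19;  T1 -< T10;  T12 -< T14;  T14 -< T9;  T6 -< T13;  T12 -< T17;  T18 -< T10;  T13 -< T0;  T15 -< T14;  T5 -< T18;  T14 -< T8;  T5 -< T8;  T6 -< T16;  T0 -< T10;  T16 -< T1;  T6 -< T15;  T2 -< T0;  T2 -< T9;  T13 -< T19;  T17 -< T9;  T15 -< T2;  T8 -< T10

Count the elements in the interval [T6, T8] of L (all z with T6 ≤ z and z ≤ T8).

6

The interval [T6, T8] = {T12, T14, T15, T5, T6, T8}, which has 6 elements.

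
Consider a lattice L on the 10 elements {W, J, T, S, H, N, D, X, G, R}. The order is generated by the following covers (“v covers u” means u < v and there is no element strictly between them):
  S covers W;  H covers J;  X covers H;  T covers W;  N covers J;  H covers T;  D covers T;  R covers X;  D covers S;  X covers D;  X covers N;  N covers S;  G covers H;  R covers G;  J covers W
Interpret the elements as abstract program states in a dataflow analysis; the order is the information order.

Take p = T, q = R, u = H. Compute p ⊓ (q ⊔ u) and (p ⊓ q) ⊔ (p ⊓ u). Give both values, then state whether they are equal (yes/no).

q ⊔ u = R, so p ⊓ (q ⊔ u) = T ⊓ R = T.
p ⊓ q = T and p ⊓ u = T, so (p ⊓ q) ⊔ (p ⊓ u) = T ⊔ T = T.
Equal: yes.

T; T; yes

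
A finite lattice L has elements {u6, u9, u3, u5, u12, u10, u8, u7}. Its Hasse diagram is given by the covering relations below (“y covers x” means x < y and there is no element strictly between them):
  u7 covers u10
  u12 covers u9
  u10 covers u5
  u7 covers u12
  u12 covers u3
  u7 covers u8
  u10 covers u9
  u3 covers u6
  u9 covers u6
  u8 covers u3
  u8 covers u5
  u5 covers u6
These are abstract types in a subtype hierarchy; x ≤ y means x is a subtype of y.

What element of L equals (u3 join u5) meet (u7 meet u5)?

u3 ∨ u5 = u8
u7 ∧ u5 = u5
u8 ∧ u5 = u5

u5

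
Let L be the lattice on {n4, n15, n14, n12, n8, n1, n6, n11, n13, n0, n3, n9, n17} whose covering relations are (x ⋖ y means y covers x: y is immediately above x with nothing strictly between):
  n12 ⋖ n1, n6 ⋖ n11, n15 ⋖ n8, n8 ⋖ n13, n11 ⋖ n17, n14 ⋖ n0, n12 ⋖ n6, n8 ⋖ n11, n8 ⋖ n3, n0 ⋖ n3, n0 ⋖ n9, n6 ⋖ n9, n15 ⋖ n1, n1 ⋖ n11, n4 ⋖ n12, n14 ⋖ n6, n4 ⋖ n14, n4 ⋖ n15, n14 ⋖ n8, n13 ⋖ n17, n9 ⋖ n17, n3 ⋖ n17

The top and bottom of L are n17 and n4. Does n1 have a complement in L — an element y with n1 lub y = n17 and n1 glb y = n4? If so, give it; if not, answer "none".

Need y with n1 ∨ y = n17 and n1 ∧ y = n4.
Checking each element gives: n0.

n0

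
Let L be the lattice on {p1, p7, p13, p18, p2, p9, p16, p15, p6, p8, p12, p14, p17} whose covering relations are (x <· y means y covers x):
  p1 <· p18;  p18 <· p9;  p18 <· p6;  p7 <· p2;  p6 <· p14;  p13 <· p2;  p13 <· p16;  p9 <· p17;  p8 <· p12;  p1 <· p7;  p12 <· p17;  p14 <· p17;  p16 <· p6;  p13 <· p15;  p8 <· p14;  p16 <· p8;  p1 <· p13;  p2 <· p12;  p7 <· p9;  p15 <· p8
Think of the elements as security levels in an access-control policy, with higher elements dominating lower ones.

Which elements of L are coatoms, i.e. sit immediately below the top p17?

The coatoms are exactly the elements covered by p17: p12, p14, p9.

p12, p14, p9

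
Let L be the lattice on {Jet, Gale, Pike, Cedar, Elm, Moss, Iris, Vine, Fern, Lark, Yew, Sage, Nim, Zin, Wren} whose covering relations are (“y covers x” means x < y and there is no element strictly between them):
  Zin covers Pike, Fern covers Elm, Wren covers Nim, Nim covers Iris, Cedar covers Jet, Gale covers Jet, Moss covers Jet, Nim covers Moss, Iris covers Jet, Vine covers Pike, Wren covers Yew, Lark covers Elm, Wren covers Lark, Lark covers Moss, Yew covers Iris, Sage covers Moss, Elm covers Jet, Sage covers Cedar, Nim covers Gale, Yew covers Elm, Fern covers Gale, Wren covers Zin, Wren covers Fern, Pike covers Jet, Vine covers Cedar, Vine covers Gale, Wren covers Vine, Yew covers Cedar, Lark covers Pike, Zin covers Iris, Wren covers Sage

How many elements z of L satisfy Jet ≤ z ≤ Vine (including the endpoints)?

5

The interval [Jet, Vine] = {Cedar, Gale, Jet, Pike, Vine}, which has 5 elements.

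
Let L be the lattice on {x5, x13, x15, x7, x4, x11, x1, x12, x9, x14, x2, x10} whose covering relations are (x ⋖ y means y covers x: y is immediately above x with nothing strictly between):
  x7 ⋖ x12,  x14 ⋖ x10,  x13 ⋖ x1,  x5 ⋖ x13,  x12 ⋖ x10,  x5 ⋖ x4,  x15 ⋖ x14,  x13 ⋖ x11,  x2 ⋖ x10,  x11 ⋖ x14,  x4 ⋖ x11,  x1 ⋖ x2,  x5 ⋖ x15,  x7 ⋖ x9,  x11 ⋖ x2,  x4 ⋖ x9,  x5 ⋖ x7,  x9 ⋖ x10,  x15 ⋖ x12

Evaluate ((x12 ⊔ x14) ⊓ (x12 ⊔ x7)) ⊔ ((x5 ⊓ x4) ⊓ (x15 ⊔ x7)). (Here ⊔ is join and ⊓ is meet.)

x12 ∨ x14 = x10
x12 ∨ x7 = x12
x10 ∧ x12 = x12
x5 ∧ x4 = x5
x15 ∨ x7 = x12
x5 ∧ x12 = x5
x12 ∨ x5 = x12

x12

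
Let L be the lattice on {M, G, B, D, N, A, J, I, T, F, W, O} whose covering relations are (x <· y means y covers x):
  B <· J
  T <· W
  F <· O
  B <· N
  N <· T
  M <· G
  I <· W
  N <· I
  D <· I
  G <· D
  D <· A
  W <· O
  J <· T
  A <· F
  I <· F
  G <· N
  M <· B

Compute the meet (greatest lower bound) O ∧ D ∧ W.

D

Common lower bounds of {O, D, W}: D, G, M.
The greatest among these is D.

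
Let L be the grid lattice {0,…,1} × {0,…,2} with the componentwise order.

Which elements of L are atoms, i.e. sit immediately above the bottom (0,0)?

The atoms are exactly the elements that cover (0,0): (0,1), (1,0).

(0,1), (1,0)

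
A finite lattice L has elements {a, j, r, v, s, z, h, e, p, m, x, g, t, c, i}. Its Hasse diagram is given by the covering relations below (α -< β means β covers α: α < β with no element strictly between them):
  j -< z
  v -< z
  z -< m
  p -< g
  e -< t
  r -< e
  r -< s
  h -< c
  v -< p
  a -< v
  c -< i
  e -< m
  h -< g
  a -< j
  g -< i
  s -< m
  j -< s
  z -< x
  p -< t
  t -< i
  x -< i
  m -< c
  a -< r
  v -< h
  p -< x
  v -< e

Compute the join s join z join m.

m

Common upper bounds of {s, z, m}: c, i, m.
The least among these is m.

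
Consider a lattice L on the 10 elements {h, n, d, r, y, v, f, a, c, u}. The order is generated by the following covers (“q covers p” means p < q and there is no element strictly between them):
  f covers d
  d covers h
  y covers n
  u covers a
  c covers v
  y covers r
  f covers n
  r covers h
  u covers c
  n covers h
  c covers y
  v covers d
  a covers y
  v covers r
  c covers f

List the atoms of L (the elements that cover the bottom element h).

The atoms are exactly the elements that cover h: d, n, r.

d, n, r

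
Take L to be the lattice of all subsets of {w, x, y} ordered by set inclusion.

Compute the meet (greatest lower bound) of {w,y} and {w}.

Under ⊆, meet is intersection: {w,y} ∩ {w} = {w}.

{w}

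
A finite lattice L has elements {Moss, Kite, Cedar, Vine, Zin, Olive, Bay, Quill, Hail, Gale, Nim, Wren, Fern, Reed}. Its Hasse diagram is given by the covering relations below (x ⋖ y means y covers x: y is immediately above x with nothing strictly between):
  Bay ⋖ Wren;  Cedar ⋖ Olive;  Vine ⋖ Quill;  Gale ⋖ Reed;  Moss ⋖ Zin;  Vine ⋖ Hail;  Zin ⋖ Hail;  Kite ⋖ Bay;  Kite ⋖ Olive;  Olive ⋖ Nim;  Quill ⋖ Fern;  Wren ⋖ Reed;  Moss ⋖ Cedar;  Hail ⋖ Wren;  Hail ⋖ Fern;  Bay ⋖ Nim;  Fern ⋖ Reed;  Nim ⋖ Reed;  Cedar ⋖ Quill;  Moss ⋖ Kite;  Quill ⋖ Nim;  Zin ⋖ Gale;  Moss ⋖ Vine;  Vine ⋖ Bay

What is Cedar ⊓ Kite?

Common lower bounds of {Cedar, Kite}: Moss.
The greatest among these is Moss.

Moss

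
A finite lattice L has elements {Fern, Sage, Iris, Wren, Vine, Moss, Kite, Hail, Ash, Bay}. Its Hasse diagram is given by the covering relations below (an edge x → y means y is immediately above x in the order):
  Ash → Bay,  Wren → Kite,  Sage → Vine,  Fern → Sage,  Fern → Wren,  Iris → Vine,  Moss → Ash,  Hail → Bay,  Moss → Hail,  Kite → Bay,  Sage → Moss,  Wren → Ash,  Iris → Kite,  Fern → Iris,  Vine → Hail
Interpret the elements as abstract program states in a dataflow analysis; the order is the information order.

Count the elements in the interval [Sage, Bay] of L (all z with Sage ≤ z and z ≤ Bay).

6

The interval [Sage, Bay] = {Ash, Bay, Hail, Moss, Sage, Vine}, which has 6 elements.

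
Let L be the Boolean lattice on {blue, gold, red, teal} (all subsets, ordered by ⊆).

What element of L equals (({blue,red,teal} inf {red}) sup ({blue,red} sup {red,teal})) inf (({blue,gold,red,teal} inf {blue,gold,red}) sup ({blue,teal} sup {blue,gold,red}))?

{blue,red,teal} ∧ {red} = {red}
{blue,red} ∨ {red,teal} = {blue,red,teal}
{red} ∨ {blue,red,teal} = {blue,red,teal}
{blue,gold,red,teal} ∧ {blue,gold,red} = {blue,gold,red}
{blue,teal} ∨ {blue,gold,red} = {blue,gold,red,teal}
{blue,gold,red} ∨ {blue,gold,red,teal} = {blue,gold,red,teal}
{blue,red,teal} ∧ {blue,gold,red,teal} = {blue,red,teal}

{blue,red,teal}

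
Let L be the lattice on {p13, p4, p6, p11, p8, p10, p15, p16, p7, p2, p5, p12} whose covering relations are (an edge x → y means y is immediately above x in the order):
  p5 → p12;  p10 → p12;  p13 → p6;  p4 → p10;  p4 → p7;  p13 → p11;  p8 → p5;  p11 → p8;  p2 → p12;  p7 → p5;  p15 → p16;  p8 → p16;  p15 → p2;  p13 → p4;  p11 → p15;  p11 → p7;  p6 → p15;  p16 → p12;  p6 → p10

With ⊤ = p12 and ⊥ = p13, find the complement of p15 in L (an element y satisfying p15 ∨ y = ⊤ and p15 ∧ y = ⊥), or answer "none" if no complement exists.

p4

Need y with p15 ∨ y = p12 and p15 ∧ y = p13.
Checking each element gives: p4.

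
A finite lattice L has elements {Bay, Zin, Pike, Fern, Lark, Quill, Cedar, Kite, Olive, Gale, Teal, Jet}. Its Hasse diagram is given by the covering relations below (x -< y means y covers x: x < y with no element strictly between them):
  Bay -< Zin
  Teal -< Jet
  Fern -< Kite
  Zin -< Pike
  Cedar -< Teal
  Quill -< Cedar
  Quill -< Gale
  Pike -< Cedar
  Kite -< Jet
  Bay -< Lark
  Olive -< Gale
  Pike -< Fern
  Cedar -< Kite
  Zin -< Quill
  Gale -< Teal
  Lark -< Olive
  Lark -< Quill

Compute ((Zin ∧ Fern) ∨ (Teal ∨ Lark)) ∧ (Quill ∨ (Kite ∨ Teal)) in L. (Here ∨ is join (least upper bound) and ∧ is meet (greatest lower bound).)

Teal

Zin ∧ Fern = Zin
Teal ∨ Lark = Teal
Zin ∨ Teal = Teal
Kite ∨ Teal = Jet
Quill ∨ Jet = Jet
Teal ∧ Jet = Teal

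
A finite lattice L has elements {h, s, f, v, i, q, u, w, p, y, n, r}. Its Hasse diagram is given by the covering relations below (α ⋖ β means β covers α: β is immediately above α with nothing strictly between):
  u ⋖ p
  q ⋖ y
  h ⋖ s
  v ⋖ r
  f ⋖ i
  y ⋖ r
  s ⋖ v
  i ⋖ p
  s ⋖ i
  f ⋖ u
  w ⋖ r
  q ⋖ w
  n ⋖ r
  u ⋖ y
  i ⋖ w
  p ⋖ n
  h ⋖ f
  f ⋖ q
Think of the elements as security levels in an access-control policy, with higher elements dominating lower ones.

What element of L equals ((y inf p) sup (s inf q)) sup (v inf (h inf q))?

u

y ∧ p = u
s ∧ q = h
u ∨ h = u
h ∧ q = h
v ∧ h = h
u ∨ h = u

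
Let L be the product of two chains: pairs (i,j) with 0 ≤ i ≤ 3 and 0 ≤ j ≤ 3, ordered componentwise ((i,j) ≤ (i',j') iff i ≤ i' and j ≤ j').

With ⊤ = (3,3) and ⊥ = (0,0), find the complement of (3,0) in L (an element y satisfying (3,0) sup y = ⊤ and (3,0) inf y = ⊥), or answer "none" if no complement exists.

(0,3)

Need y with (3,0) ∨ y = (3,3) and (3,0) ∧ y = (0,0).
Checking each element gives: (0,3).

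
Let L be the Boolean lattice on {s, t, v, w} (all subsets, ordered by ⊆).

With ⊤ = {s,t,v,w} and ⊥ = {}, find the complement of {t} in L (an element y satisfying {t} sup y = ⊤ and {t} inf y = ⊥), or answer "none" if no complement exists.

Need y with {t} ∨ y = {s,t,v,w} and {t} ∧ y = {}.
Checking each element gives: {s,v,w}.

{s,v,w}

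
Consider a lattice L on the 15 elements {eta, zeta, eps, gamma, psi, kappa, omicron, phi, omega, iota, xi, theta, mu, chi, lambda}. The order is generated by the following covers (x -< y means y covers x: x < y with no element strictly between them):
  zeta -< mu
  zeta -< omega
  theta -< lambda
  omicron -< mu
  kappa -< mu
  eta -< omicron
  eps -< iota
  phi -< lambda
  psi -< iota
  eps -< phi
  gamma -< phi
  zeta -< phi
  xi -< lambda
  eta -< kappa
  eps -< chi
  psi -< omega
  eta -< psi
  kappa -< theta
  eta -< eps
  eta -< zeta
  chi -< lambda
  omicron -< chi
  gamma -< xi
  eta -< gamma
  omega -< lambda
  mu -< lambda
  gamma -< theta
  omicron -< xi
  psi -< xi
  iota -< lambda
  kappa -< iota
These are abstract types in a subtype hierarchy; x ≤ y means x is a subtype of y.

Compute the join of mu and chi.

Common upper bounds of {mu, chi}: lambda.
The least among these is lambda.

lambda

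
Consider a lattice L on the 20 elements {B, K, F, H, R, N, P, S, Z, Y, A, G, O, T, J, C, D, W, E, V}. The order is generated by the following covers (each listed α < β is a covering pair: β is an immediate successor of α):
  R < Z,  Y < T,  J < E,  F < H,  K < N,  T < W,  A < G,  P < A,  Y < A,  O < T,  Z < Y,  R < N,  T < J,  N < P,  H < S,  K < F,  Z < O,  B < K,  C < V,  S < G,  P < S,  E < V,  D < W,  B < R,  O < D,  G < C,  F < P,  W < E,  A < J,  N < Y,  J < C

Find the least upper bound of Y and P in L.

A

Common upper bounds of {Y, P}: A, C, E, G, J, V.
The least among these is A.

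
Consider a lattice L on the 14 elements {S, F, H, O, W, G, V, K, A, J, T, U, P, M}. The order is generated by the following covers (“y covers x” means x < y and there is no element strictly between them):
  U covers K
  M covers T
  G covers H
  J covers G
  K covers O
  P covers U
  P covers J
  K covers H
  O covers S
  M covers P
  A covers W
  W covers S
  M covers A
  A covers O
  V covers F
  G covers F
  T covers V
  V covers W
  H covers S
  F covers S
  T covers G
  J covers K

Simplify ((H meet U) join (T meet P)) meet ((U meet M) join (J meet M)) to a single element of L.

G

H ∧ U = H
T ∧ P = G
H ∨ G = G
U ∧ M = U
J ∧ M = J
U ∨ J = P
G ∧ P = G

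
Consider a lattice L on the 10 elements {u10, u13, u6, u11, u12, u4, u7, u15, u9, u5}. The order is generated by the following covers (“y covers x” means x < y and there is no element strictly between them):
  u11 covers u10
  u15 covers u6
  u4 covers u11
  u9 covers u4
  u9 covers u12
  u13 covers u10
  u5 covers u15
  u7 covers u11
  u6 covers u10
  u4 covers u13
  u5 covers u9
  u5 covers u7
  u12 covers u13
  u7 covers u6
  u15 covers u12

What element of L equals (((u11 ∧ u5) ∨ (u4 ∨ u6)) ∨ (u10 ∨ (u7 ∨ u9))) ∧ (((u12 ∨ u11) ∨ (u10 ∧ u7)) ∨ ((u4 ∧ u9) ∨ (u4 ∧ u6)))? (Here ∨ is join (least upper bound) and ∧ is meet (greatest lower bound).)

u11 ∧ u5 = u11
u4 ∨ u6 = u5
u11 ∨ u5 = u5
u7 ∨ u9 = u5
u10 ∨ u5 = u5
u5 ∨ u5 = u5
u12 ∨ u11 = u9
u10 ∧ u7 = u10
u9 ∨ u10 = u9
u4 ∧ u9 = u4
u4 ∧ u6 = u10
u4 ∨ u10 = u4
u9 ∨ u4 = u9
u5 ∧ u9 = u9

u9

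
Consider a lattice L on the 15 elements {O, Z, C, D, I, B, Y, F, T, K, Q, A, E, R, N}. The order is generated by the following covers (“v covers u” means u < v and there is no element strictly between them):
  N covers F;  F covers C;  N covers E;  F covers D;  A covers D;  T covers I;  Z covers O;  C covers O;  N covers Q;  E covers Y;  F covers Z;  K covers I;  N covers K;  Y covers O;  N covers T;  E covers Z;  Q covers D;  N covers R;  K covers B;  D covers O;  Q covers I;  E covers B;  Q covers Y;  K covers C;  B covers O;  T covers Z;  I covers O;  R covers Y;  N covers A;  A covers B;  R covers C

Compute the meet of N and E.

Common lower bounds of {N, E}: B, E, O, Y, Z.
The greatest among these is E.

E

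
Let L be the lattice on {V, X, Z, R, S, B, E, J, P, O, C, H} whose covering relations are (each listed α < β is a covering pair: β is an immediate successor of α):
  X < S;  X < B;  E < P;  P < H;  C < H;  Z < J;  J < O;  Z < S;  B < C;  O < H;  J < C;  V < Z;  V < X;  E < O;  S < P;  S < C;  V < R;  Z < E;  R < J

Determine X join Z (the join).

Common upper bounds of {X, Z}: C, H, P, S.
The least among these is S.

S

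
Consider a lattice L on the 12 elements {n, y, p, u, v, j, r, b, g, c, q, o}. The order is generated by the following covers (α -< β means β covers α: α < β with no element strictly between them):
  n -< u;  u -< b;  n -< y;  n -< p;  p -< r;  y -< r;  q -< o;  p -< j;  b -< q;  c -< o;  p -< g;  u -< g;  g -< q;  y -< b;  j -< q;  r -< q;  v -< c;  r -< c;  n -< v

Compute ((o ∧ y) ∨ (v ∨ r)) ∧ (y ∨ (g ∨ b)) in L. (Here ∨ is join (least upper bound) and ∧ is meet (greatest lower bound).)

o ∧ y = y
v ∨ r = c
y ∨ c = c
g ∨ b = q
y ∨ q = q
c ∧ q = r

r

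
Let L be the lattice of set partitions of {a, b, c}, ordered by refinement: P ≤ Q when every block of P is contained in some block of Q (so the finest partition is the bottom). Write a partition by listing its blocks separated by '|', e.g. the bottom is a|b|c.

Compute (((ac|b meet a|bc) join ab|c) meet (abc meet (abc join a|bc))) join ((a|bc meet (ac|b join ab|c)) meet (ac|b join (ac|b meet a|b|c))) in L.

ab|c

ac|b ∧ a|bc = a|b|c
a|b|c ∨ ab|c = ab|c
abc ∨ a|bc = abc
abc ∧ abc = abc
ab|c ∧ abc = ab|c
ac|b ∨ ab|c = abc
a|bc ∧ abc = a|bc
ac|b ∧ a|b|c = a|b|c
ac|b ∨ a|b|c = ac|b
a|bc ∧ ac|b = a|b|c
ab|c ∨ a|b|c = ab|c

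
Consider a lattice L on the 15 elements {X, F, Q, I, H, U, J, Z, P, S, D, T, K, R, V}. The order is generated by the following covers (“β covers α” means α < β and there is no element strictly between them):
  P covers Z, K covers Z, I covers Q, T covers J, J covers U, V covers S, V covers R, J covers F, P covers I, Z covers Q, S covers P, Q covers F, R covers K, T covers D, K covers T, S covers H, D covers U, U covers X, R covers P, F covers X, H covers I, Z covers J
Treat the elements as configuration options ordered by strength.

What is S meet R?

P

Common lower bounds of {S, R}: F, I, J, P, Q, U, X, Z.
The greatest among these is P.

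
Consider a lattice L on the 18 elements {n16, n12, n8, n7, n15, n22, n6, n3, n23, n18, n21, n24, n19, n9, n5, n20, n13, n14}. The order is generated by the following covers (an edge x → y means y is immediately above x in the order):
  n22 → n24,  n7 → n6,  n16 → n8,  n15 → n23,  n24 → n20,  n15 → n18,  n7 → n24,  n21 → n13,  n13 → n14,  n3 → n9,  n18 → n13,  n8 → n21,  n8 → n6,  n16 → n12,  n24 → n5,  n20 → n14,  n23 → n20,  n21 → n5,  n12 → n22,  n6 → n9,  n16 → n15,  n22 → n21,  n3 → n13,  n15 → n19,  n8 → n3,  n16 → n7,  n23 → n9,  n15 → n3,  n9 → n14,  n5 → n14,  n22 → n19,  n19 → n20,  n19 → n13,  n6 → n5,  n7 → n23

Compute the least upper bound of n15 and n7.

n23

Common upper bounds of {n15, n7}: n14, n20, n23, n9.
The least among these is n23.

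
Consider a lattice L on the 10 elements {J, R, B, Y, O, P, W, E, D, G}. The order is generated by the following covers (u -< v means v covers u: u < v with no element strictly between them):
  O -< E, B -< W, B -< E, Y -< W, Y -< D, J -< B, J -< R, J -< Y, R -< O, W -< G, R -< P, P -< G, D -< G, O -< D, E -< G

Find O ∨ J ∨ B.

E

Common upper bounds of {O, J, B}: E, G.
The least among these is E.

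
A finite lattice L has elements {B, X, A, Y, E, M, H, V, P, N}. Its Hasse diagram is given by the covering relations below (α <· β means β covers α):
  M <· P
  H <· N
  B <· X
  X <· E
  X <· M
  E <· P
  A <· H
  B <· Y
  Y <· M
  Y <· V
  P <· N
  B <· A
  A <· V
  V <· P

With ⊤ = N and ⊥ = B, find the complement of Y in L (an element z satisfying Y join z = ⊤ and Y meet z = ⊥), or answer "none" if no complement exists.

H

Need z with Y ∨ z = N and Y ∧ z = B.
Checking each element gives: H.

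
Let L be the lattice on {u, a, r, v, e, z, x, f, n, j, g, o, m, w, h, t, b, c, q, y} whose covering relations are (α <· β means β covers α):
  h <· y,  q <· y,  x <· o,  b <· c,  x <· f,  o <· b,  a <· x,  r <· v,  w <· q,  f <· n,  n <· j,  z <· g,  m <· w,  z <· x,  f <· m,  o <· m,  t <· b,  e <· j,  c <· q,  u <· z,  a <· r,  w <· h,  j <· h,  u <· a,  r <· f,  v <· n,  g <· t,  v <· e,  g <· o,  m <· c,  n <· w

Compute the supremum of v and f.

n

Common upper bounds of {v, f}: h, j, n, q, w, y.
The least among these is n.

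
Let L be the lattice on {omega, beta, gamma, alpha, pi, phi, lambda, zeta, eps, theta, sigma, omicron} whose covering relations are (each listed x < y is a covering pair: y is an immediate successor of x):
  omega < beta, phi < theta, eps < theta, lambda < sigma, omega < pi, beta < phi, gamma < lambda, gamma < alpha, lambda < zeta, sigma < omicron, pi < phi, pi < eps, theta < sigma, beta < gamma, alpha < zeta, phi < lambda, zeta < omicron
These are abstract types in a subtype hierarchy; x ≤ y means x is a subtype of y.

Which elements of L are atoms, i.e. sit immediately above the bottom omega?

The atoms are exactly the elements that cover omega: beta, pi.

beta, pi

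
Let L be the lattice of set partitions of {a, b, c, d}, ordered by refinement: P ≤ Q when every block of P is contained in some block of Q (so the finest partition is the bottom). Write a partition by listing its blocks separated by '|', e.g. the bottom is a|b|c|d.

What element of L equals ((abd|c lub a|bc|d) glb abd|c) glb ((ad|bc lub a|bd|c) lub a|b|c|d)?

abd|c ∨ a|bc|d = abcd
abcd ∧ abd|c = abd|c
ad|bc ∨ a|bd|c = abcd
abcd ∨ a|b|c|d = abcd
abd|c ∧ abcd = abd|c

abd|c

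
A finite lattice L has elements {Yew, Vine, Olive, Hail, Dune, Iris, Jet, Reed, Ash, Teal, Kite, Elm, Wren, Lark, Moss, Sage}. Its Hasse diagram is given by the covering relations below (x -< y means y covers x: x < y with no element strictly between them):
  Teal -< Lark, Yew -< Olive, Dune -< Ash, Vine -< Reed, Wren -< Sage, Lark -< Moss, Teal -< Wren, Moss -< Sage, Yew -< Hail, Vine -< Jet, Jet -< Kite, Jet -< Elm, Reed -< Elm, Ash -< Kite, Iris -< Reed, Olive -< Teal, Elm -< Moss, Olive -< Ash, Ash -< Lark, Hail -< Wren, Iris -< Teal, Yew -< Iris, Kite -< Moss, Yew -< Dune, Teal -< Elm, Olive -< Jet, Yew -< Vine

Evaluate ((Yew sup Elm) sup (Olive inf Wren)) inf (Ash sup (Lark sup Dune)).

Teal

Yew ∨ Elm = Elm
Olive ∧ Wren = Olive
Elm ∨ Olive = Elm
Lark ∨ Dune = Lark
Ash ∨ Lark = Lark
Elm ∧ Lark = Teal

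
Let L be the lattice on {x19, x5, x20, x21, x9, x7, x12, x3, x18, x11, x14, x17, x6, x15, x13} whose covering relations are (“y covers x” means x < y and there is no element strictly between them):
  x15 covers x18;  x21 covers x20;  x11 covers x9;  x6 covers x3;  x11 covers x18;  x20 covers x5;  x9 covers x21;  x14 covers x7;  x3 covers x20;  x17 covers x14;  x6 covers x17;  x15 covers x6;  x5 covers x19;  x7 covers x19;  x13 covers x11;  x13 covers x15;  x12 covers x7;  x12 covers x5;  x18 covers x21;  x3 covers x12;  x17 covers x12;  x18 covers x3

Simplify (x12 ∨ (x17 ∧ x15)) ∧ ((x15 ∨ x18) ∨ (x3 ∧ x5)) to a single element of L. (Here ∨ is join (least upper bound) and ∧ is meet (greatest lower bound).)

x17 ∧ x15 = x17
x12 ∨ x17 = x17
x15 ∨ x18 = x15
x3 ∧ x5 = x5
x15 ∨ x5 = x15
x17 ∧ x15 = x17

x17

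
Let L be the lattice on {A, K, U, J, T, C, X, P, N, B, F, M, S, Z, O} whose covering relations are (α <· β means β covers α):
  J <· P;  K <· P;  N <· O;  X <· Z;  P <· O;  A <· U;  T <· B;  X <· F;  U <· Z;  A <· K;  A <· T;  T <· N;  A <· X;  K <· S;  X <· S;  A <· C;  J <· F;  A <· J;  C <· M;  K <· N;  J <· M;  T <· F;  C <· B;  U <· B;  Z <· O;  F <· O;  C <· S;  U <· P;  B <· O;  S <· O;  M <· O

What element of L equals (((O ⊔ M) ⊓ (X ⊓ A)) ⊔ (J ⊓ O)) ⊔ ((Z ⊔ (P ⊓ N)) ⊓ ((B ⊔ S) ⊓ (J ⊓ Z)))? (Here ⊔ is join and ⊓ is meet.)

J

O ∨ M = O
X ∧ A = A
O ∧ A = A
J ∧ O = J
A ∨ J = J
P ∧ N = K
Z ∨ K = O
B ∨ S = O
J ∧ Z = A
O ∧ A = A
O ∧ A = A
J ∨ A = J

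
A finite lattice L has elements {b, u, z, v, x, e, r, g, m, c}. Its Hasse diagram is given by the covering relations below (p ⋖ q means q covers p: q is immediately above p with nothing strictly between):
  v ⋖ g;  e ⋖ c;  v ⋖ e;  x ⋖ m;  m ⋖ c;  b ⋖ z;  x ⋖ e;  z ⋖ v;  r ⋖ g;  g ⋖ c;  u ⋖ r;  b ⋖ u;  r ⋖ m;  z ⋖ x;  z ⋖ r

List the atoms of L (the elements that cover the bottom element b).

u, z

The atoms are exactly the elements that cover b: u, z.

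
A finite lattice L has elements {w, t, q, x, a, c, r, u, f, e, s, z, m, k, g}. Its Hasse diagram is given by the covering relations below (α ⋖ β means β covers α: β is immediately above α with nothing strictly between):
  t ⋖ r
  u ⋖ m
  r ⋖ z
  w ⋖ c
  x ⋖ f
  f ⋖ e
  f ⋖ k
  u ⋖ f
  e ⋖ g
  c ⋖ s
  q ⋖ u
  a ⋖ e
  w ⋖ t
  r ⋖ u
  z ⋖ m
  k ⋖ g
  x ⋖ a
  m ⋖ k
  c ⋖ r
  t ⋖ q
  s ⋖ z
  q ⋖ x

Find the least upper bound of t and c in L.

r

Common upper bounds of {t, c}: e, f, g, k, m, r, u, z.
The least among these is r.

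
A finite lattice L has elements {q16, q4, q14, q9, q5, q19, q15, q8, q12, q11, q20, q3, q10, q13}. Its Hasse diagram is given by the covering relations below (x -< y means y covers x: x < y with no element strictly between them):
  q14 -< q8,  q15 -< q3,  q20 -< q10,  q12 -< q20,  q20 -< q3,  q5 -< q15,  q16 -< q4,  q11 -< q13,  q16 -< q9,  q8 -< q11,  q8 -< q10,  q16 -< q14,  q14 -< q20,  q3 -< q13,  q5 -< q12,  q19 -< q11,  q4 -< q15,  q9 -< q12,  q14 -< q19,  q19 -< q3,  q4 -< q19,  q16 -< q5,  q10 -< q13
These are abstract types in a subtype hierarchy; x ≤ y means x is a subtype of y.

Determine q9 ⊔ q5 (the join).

q12

Common upper bounds of {q9, q5}: q10, q12, q13, q20, q3.
The least among these is q12.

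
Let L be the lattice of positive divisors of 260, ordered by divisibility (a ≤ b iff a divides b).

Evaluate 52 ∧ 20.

4

52 ∧ 20 = 4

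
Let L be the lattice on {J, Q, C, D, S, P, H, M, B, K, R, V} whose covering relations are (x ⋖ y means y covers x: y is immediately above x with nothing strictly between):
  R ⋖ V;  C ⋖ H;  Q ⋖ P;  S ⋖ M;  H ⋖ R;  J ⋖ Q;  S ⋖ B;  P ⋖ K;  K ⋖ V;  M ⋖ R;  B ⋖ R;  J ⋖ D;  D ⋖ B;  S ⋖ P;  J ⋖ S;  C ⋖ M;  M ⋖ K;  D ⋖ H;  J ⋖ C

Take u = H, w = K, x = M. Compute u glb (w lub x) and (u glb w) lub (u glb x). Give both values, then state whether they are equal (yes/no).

w lub x = K, so u glb (w lub x) = H glb K = C.
u glb w = C and u glb x = C, so (u glb w) lub (u glb x) = C lub C = C.
Equal: yes.

C; C; yes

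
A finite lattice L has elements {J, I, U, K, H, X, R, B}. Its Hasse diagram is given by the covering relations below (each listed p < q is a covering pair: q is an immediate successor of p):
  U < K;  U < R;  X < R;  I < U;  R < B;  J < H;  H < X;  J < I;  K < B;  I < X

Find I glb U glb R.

Common lower bounds of {I, U, R}: I, J.
The greatest among these is I.

I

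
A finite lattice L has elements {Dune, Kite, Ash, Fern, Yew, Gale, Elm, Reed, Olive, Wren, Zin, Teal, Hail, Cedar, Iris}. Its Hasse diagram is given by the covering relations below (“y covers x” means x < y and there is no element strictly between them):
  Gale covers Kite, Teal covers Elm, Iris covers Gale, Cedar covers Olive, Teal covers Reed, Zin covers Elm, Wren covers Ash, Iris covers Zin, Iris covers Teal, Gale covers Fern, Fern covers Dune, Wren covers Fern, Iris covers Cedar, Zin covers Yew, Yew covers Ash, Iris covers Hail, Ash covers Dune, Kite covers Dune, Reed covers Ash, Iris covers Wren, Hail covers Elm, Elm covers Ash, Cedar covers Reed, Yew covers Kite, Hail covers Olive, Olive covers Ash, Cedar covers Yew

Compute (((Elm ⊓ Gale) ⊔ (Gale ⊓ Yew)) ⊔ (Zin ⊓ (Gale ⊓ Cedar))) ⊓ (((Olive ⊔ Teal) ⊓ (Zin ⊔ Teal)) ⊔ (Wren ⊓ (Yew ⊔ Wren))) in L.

Kite

Elm ∧ Gale = Dune
Gale ∧ Yew = Kite
Dune ∨ Kite = Kite
Gale ∧ Cedar = Kite
Zin ∧ Kite = Kite
Kite ∨ Kite = Kite
Olive ∨ Teal = Iris
Zin ∨ Teal = Iris
Iris ∧ Iris = Iris
Yew ∨ Wren = Iris
Wren ∧ Iris = Wren
Iris ∨ Wren = Iris
Kite ∧ Iris = Kite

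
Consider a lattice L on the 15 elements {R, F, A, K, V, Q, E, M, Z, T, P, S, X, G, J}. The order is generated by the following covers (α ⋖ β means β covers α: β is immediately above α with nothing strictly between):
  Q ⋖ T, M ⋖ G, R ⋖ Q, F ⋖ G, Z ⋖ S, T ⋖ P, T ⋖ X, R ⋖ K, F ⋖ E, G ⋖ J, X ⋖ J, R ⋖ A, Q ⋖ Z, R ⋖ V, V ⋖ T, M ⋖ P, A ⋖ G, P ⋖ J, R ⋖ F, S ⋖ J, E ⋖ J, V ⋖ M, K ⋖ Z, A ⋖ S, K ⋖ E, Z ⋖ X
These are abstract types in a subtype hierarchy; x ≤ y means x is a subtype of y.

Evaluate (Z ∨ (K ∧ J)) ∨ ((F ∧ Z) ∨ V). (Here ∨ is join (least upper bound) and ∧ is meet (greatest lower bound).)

X

K ∧ J = K
Z ∨ K = Z
F ∧ Z = R
R ∨ V = V
Z ∨ V = X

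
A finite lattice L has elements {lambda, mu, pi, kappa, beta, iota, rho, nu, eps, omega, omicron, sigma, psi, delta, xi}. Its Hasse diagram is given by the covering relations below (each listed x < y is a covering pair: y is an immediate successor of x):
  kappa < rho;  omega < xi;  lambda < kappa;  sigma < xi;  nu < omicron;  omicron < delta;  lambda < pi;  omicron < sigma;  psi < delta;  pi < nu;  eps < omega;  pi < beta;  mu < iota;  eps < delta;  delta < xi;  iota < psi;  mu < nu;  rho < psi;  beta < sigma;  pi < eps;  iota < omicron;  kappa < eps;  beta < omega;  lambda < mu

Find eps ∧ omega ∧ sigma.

pi

Common lower bounds of {eps, omega, sigma}: lambda, pi.
The greatest among these is pi.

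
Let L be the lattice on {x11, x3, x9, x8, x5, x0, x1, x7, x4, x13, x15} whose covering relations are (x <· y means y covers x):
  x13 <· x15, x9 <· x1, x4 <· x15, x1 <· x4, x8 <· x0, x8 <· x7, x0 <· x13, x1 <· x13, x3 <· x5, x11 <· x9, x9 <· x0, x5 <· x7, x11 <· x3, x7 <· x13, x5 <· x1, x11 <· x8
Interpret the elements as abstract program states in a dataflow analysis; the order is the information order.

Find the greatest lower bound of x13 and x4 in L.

x1

Common lower bounds of {x13, x4}: x1, x11, x3, x5, x9.
The greatest among these is x1.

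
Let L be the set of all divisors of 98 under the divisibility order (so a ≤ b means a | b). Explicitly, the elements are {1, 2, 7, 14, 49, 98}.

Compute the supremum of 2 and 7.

14

Common upper bounds of {2, 7}: 14, 98.
The least among these is 14.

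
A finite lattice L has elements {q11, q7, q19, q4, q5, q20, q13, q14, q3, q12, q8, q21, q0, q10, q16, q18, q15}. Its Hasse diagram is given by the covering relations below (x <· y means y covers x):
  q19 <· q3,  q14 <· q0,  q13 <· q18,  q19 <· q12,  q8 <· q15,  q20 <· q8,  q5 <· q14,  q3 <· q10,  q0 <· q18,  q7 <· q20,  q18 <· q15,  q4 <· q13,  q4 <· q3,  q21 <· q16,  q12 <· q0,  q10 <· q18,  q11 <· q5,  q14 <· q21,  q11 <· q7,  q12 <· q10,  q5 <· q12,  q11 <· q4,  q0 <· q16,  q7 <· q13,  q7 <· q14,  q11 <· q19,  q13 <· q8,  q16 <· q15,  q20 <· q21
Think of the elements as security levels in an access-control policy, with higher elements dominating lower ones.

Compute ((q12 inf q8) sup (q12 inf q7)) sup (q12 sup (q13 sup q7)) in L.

q18

q12 ∧ q8 = q11
q12 ∧ q7 = q11
q11 ∨ q11 = q11
q13 ∨ q7 = q13
q12 ∨ q13 = q18
q11 ∨ q18 = q18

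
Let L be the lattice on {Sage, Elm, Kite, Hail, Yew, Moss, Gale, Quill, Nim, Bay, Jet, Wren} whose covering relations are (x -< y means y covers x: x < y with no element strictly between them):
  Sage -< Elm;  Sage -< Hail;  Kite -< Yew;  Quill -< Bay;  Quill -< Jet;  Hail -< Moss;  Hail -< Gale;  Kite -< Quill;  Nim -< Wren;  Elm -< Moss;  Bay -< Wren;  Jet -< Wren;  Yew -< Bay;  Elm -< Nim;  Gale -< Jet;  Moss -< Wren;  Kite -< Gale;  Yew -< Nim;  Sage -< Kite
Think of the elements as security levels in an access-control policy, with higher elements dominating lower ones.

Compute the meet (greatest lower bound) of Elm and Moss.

Elm

Common lower bounds of {Elm, Moss}: Elm, Sage.
The greatest among these is Elm.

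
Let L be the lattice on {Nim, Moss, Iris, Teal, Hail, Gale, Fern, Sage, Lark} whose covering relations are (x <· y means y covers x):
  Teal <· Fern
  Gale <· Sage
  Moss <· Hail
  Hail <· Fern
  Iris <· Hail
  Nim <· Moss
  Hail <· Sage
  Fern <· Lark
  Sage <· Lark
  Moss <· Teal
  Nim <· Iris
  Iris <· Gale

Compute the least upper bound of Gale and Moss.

Sage

Common upper bounds of {Gale, Moss}: Lark, Sage.
The least among these is Sage.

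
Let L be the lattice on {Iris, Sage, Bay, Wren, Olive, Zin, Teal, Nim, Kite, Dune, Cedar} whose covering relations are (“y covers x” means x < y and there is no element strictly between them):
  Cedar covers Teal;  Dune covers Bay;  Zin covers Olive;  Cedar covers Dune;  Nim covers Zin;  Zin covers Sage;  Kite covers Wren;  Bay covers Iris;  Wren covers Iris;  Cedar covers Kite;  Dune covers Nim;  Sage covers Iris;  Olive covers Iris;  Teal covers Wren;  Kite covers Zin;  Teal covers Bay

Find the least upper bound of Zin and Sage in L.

Common upper bounds of {Zin, Sage}: Cedar, Dune, Kite, Nim, Zin.
The least among these is Zin.

Zin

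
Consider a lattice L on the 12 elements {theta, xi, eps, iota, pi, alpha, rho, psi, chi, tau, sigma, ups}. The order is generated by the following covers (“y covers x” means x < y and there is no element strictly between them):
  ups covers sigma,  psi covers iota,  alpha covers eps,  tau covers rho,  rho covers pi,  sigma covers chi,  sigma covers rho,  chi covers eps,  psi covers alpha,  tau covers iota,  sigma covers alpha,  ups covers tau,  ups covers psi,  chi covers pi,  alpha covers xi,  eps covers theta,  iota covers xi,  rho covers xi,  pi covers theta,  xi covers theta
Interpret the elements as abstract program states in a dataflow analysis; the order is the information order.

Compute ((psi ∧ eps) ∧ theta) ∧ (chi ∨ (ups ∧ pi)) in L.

theta

psi ∧ eps = eps
eps ∧ theta = theta
ups ∧ pi = pi
chi ∨ pi = chi
theta ∧ chi = theta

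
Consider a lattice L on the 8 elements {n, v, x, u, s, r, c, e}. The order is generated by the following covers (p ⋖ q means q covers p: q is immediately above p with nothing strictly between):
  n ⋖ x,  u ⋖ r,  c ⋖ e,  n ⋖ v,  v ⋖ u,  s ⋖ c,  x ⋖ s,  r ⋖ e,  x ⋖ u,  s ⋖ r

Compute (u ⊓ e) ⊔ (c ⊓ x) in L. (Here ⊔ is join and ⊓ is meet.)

u

u ∧ e = u
c ∧ x = x
u ∨ x = u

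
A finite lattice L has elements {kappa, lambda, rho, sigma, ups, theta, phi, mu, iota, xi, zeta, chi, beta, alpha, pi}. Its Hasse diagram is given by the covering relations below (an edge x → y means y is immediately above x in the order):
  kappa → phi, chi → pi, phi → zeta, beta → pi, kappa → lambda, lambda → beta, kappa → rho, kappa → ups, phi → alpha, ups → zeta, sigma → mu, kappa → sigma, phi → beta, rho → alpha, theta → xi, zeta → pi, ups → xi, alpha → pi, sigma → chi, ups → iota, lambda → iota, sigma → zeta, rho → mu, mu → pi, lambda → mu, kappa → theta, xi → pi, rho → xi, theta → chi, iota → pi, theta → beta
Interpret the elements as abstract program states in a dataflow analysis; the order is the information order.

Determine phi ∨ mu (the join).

pi

Common upper bounds of {phi, mu}: pi.
The least among these is pi.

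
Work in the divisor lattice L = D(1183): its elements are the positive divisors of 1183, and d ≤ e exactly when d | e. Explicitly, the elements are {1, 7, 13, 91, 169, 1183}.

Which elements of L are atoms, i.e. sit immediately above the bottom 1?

The atoms are exactly the elements that cover 1: 13, 7.

13, 7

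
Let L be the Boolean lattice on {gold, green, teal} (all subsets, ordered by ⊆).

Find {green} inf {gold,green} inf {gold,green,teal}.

Common lower bounds of {{green}, {gold,green}, {gold,green,teal}}: {green}, {}.
The greatest among these is {green}.

{green}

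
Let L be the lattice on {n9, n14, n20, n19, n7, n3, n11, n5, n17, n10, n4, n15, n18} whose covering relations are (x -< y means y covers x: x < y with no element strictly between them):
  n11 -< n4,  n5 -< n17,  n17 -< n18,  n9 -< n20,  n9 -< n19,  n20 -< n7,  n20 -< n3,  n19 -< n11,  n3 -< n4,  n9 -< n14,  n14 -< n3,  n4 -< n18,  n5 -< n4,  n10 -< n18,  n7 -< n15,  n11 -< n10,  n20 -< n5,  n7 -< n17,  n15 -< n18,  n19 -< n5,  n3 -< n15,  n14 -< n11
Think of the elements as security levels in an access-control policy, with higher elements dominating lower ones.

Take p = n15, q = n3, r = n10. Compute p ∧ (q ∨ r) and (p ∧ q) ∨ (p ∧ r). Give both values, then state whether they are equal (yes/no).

n15; n3; no

q ∨ r = n18, so p ∧ (q ∨ r) = n15 ∧ n18 = n15.
p ∧ q = n3 and p ∧ r = n14, so (p ∧ q) ∨ (p ∧ r) = n3 ∨ n14 = n3.
Equal: no.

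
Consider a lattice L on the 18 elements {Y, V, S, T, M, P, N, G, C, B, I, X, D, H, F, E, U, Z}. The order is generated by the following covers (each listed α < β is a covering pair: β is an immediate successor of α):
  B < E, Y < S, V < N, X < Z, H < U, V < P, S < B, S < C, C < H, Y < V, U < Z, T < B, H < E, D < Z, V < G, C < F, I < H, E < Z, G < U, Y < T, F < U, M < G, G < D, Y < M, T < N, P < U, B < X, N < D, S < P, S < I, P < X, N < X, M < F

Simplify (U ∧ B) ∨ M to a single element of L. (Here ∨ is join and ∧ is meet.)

F

U ∧ B = S
S ∨ M = F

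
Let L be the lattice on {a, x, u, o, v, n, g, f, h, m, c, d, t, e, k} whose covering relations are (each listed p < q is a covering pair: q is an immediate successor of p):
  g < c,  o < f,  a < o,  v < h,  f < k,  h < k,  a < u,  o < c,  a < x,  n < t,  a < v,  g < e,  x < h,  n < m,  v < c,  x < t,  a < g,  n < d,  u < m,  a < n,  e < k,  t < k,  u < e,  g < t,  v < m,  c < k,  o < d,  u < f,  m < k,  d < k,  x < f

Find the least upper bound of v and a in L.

v

Common upper bounds of {v, a}: c, h, k, m, v.
The least among these is v.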